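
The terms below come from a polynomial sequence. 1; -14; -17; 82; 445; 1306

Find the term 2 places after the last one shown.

5818

-15 , -3 , 99 , 363 , 861
12 , 102 , 264 , 498
90 , 162 , 234
72 , 72
Constant fourth difference = 72, so extend:
234 + 72 = 306;  498 + 306 = 804;  861 + 804 = 1665;  1306 + 1665 = 2971
306 + 72 = 378;  804 + 378 = 1182;  1665 + 1182 = 2847;  2971 + 2847 = 5818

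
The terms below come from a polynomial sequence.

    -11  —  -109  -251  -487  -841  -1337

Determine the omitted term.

-37

Using the last 5 terms:
Δ: -142  -236  -354  -496
Δ²: -94  -118  -142
Δ³: -24  -24
Constant third difference = -24.
Extend backward: -94 + 24 = -70;  -142 + 70 = -72;  -109 + 72 = -37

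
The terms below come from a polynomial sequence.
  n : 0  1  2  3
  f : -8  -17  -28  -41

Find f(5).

D1: -9 , -11 , -13
D2: -2 , -2
The second differences are constant (-2).
-13 − 2 = -15;  -41 − 15 = -56
-15 − 2 = -17;  -56 − 17 = -73

-73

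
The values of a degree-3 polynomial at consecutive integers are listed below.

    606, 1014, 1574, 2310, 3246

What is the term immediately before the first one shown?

326

D1: 408, 560, 736, 936
D2: 152, 176, 200
D3: 24, 24
The third differences are constant at 24.
Work back: 152 − 24 = 128;  408 − 128 = 280;  606 − 280 = 326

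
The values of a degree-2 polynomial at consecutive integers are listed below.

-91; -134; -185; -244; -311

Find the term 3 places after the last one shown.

First differences: -43  -51  -59  -67
Second differences: -8  -8  -8
The second differences are constant (-8).
-67 − 8 = -75;  -311 − 75 = -386
-75 − 8 = -83;  -386 − 83 = -469
-83 − 8 = -91;  -469 − 91 = -560

-560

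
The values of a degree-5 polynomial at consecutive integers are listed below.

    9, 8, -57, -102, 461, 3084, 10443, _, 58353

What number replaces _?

Using the first 7 terms:
Δ: -1  -65  -45  563  2623  7359
Δ²: -64  20  608  2060  4736
Δ³: 84  588  1452  2676
Δ⁴: 504  864  1224
Δ⁵: 360  360
Constant fifth difference = 360.
Extend forward: 1224 + 360 = 1584;  2676 + 1584 = 4260;  4736 + 4260 = 8996;  7359 + 8996 = 16355;  10443 + 16355 = 26798

26798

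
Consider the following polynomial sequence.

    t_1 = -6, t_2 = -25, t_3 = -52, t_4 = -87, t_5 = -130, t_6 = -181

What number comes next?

-240

First differences: -19 , -27 , -35 , -43 , -51
Second differences: -8 , -8 , -8 , -8
The second differences are constant (-8).
-51 − 8 = -59;  -181 − 59 = -240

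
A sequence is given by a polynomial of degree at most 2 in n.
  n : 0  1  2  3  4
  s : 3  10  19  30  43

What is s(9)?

138

First differences: 7, 9, 11, 13
Second differences: 2, 2, 2
Second differences constant at 2.
13 + 2 = 15;  43 + 15 = 58
15 + 2 = 17;  58 + 17 = 75
17 + 2 = 19;  75 + 19 = 94
19 + 2 = 21;  94 + 21 = 115
21 + 2 = 23;  115 + 23 = 138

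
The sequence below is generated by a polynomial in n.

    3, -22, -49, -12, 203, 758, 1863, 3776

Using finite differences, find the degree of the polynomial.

Δ: -25, -27, 37, 215, 555, 1105, 1913
Δ²: -2, 64, 178, 340, 550, 808
Δ³: 66, 114, 162, 210, 258
Δ⁴: 48, 48, 48, 48
The fourth differences are constant, so the polynomial has degree 4.

4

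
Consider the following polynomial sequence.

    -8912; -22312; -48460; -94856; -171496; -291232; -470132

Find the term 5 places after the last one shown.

-3084952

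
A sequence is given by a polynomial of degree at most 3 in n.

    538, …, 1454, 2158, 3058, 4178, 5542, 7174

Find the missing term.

922

Using the last 6 terms:
D1: 704  900  1120  1364  1632
D2: 196  220  244  268
D3: 24  24  24
Constant third difference = 24.
Extend backward: 196 − 24 = 172;  704 − 172 = 532;  1454 − 532 = 922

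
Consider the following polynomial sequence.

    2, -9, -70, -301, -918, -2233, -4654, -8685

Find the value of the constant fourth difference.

Δ: -11, -61, -231, -617, -1315, -2421, -4031
Δ²: -50, -170, -386, -698, -1106, -1610
Δ³: -120, -216, -312, -408, -504
Δ⁴: -96, -96, -96, -96

-96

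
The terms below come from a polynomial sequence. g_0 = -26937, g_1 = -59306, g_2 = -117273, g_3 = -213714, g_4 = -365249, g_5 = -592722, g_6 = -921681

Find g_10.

-32369  -57967  -96441  -151535  -227473  -328959
-25598  -38474  -55094  -75938  -101486
-12876  -16620  -20844  -25548
-3744  -4224  -4704
-480  -480
The fifth differences are constant (-480).
-4704 − 480 = -5184;  -25548 − 5184 = -30732;  -101486 − 30732 = -132218;  -328959 − 132218 = -461177;  -921681 − 461177 = -1382858
-5184 − 480 = -5664;  -30732 − 5664 = -36396;  -132218 − 36396 = -168614;  -461177 − 168614 = -629791;  -1382858 − 629791 = -2012649
-5664 − 480 = -6144;  -36396 − 6144 = -42540;  -168614 − 42540 = -211154;  -629791 − 211154 = -840945;  -2012649 − 840945 = -2853594
-6144 − 480 = -6624;  -42540 − 6624 = -49164;  -211154 − 49164 = -260318;  -840945 − 260318 = -1101263;  -2853594 − 1101263 = -3954857

-3954857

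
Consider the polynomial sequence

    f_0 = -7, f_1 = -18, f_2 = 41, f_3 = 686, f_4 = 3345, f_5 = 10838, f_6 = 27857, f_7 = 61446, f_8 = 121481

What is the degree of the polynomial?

5

Δ: -11, 59, 645, 2659, 7493, 17019, 33589, 60035
Δ²: 70, 586, 2014, 4834, 9526, 16570, 26446
Δ³: 516, 1428, 2820, 4692, 7044, 9876
Δ⁴: 912, 1392, 1872, 2352, 2832
Δ⁵: 480, 480, 480, 480
The fifth differences are constant, so the polynomial has degree 5.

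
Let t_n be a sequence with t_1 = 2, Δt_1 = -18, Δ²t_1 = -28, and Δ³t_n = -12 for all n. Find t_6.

-488

Build the table forward from the leading diagonal:
Third differences: -12  -12  -12  -12  -12  -12
Second differences: -28  -40  -52  -64  -76  -88
First differences: -18  -46  -86  -138  -202  -278
t: 2  -16  -62  -148  -286  -488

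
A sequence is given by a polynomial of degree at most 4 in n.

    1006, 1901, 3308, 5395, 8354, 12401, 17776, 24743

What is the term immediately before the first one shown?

479

Δ: 895, 1407, 2087, 2959, 4047, 5375, 6967
Δ²: 512, 680, 872, 1088, 1328, 1592
Δ³: 168, 192, 216, 240, 264
Δ⁴: 24, 24, 24, 24
The fourth differences are constant at 24.
Work back: 168 − 24 = 144;  512 − 144 = 368;  895 − 368 = 527;  1006 − 527 = 479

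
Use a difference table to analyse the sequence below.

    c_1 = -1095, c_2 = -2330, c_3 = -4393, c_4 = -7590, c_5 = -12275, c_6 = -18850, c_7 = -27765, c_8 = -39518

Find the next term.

-54655

-1235  -2063  -3197  -4685  -6575  -8915  -11753
-828  -1134  -1488  -1890  -2340  -2838
-306  -354  -402  -450  -498
-48  -48  -48  -48
Constant fourth difference = -48, so extend:
-498 − 48 = -546;  -2838 − 546 = -3384;  -11753 − 3384 = -15137;  -39518 − 15137 = -54655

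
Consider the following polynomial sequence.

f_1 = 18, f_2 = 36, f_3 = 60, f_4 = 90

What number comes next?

Δ: 18 , 24 , 30
Δ²: 6 , 6
Constant second difference = 6, so extend:
30 + 6 = 36;  90 + 36 = 126

126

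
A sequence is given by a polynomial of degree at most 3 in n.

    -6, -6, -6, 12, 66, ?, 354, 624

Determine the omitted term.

174

Using the first 5 terms:
D1: 0  0  18  54
D2: 0  18  36
D3: 18  18
Constant third difference = 18.
Extend forward: 36 + 18 = 54;  54 + 54 = 108;  66 + 108 = 174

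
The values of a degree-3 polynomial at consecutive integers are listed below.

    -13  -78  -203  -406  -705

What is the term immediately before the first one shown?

10

First differences: -65  -125  -203  -299
Second differences: -60  -78  -96
Third differences: -18  -18
The third differences are constant at -18.
Work back: -60 + 18 = -42;  -65 + 42 = -23;  -13 + 23 = 10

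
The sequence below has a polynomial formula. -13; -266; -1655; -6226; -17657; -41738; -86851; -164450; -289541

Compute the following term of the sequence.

Δ: -253, -1389, -4571, -11431, -24081, -45113, -77599, -125091
Δ²: -1136, -3182, -6860, -12650, -21032, -32486, -47492
Δ³: -2046, -3678, -5790, -8382, -11454, -15006
Δ⁴: -1632, -2112, -2592, -3072, -3552
Δ⁵: -480, -480, -480, -480
Constant fifth difference = -480, so extend:
-3552 − 480 = -4032;  -15006 − 4032 = -19038;  -47492 − 19038 = -66530;  -125091 − 66530 = -191621;  -289541 − 191621 = -481162

-481162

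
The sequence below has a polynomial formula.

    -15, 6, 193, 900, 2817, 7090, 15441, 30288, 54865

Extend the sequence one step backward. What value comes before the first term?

-8

D1: 21  187  707  1917  4273  8351  14847  24577
D2: 166  520  1210  2356  4078  6496  9730
D3: 354  690  1146  1722  2418  3234
D4: 336  456  576  696  816
D5: 120  120  120  120
The fifth differences are constant at 120.
Work back: 336 − 120 = 216;  354 − 216 = 138;  166 − 138 = 28;  21 − 28 = -7;  -15 + 7 = -8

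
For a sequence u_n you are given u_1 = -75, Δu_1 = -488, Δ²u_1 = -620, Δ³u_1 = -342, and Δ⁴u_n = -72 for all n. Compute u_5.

-7187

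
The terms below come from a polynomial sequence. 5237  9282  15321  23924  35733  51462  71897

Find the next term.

97896

First differences: 4045  6039  8603  11809  15729  20435
Second differences: 1994  2564  3206  3920  4706
Third differences: 570  642  714  786
Fourth differences: 72  72  72
The fourth differences are constant (72).
786 + 72 = 858;  4706 + 858 = 5564;  20435 + 5564 = 25999;  71897 + 25999 = 97896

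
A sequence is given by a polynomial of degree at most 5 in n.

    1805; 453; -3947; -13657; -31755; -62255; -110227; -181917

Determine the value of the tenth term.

-428035

D1: -1352 , -4400 , -9710 , -18098 , -30500 , -47972 , -71690
D2: -3048 , -5310 , -8388 , -12402 , -17472 , -23718
D3: -2262 , -3078 , -4014 , -5070 , -6246
D4: -816 , -936 , -1056 , -1176
D5: -120 , -120 , -120
The fifth differences are constant (-120).
-1176 − 120 = -1296;  -6246 − 1296 = -7542;  -23718 − 7542 = -31260;  -71690 − 31260 = -102950;  -181917 − 102950 = -284867
-1296 − 120 = -1416;  -7542 − 1416 = -8958;  -31260 − 8958 = -40218;  -102950 − 40218 = -143168;  -284867 − 143168 = -428035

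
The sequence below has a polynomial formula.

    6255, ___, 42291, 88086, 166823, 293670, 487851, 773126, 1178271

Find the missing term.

17846

Using the last 7 terms:
D1: 45795, 78737, 126847, 194181, 285275, 405145
D2: 32942, 48110, 67334, 91094, 119870
D3: 15168, 19224, 23760, 28776
D4: 4056, 4536, 5016
D5: 480, 480
Constant fifth difference = 480.
Extend backward: 4056 − 480 = 3576;  15168 − 3576 = 11592;  32942 − 11592 = 21350;  45795 − 21350 = 24445;  42291 − 24445 = 17846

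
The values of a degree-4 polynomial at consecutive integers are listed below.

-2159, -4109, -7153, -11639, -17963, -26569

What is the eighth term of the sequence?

-52643

First differences: -1950 , -3044 , -4486 , -6324 , -8606
Second differences: -1094 , -1442 , -1838 , -2282
Third differences: -348 , -396 , -444
Fourth differences: -48 , -48
The fourth differences are constant (-48).
-444 − 48 = -492;  -2282 − 492 = -2774;  -8606 − 2774 = -11380;  -26569 − 11380 = -37949
-492 − 48 = -540;  -2774 − 540 = -3314;  -11380 − 3314 = -14694;  -37949 − 14694 = -52643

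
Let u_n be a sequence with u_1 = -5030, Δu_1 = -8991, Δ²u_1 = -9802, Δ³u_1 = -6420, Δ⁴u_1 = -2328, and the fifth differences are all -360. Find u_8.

-587549

Build the table forward from the leading diagonal:
D5: -360  -360  -360  -360  -360  -360  -360  -360
D4: -2328  -2688  -3048  -3408  -3768  -4128  -4488  -4848
D3: -6420  -8748  -11436  -14484  -17892  -21660  -25788  -30276
D2: -9802  -16222  -24970  -36406  -50890  -68782  -90442  -116230
D1: -8991  -18793  -35015  -59985  -96391  -147281  -216063  -306505
u: -5030  -14021  -32814  -67829  -127814  -224205  -371486  -587549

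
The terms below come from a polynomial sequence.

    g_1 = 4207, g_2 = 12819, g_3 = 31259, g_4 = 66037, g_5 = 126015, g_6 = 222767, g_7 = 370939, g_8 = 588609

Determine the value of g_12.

2656109

8612 , 18440 , 34778 , 59978 , 96752 , 148172 , 217670
9828 , 16338 , 25200 , 36774 , 51420 , 69498
6510 , 8862 , 11574 , 14646 , 18078
2352 , 2712 , 3072 , 3432
360 , 360 , 360
Fifth differences constant at 360.
3432 + 360 = 3792;  18078 + 3792 = 21870;  69498 + 21870 = 91368;  217670 + 91368 = 309038;  588609 + 309038 = 897647
3792 + 360 = 4152;  21870 + 4152 = 26022;  91368 + 26022 = 117390;  309038 + 117390 = 426428;  897647 + 426428 = 1324075
4152 + 360 = 4512;  26022 + 4512 = 30534;  117390 + 30534 = 147924;  426428 + 147924 = 574352;  1324075 + 574352 = 1898427
4512 + 360 = 4872;  30534 + 4872 = 35406;  147924 + 35406 = 183330;  574352 + 183330 = 757682;  1898427 + 757682 = 2656109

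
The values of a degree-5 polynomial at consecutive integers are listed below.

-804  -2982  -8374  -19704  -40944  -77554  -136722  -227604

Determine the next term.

D1: -2178  -5392  -11330  -21240  -36610  -59168  -90882
D2: -3214  -5938  -9910  -15370  -22558  -31714
D3: -2724  -3972  -5460  -7188  -9156
D4: -1248  -1488  -1728  -1968
D5: -240  -240  -240
Fifth differences constant at -240.
-1968 − 240 = -2208;  -9156 − 2208 = -11364;  -31714 − 11364 = -43078;  -90882 − 43078 = -133960;  -227604 − 133960 = -361564

-361564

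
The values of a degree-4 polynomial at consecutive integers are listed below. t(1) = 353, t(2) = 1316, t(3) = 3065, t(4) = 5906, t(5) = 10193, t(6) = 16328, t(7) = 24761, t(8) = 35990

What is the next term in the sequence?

50561

963 , 1749 , 2841 , 4287 , 6135 , 8433 , 11229
786 , 1092 , 1446 , 1848 , 2298 , 2796
306 , 354 , 402 , 450 , 498
48 , 48 , 48 , 48
The fourth differences are constant (48).
498 + 48 = 546;  2796 + 546 = 3342;  11229 + 3342 = 14571;  35990 + 14571 = 50561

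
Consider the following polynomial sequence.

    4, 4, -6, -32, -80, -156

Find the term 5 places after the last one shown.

-1166

First differences: 0 , -10 , -26 , -48 , -76
Second differences: -10 , -16 , -22 , -28
Third differences: -6 , -6 , -6
Constant third difference = -6, so extend:
-28 − 6 = -34;  -76 − 34 = -110;  -156 − 110 = -266
-34 − 6 = -40;  -110 − 40 = -150;  -266 − 150 = -416
-40 − 6 = -46;  -150 − 46 = -196;  -416 − 196 = -612
-46 − 6 = -52;  -196 − 52 = -248;  -612 − 248 = -860
-52 − 6 = -58;  -248 − 58 = -306;  -860 − 306 = -1166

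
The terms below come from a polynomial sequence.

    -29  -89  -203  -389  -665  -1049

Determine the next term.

D1: -60, -114, -186, -276, -384
D2: -54, -72, -90, -108
D3: -18, -18, -18
The third differences are constant (-18).
-108 − 18 = -126;  -384 − 126 = -510;  -1049 − 510 = -1559

-1559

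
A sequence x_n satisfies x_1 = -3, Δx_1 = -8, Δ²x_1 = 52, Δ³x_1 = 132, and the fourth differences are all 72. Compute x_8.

8173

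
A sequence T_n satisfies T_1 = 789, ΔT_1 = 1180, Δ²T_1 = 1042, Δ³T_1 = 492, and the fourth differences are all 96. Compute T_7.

34779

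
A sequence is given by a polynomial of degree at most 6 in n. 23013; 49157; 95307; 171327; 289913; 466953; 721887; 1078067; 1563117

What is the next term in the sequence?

2209293

First differences: 26144, 46150, 76020, 118586, 177040, 254934, 356180, 485050
Second differences: 20006, 29870, 42566, 58454, 77894, 101246, 128870
Third differences: 9864, 12696, 15888, 19440, 23352, 27624
Fourth differences: 2832, 3192, 3552, 3912, 4272
Fifth differences: 360, 360, 360, 360
The fifth differences are constant (360).
4272 + 360 = 4632;  27624 + 4632 = 32256;  128870 + 32256 = 161126;  485050 + 161126 = 646176;  1563117 + 646176 = 2209293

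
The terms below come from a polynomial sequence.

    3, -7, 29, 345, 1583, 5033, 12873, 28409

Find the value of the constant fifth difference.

240

First differences: -10, 36, 316, 1238, 3450, 7840, 15536
Second differences: 46, 280, 922, 2212, 4390, 7696
Third differences: 234, 642, 1290, 2178, 3306
Fourth differences: 408, 648, 888, 1128
Fifth differences: 240, 240, 240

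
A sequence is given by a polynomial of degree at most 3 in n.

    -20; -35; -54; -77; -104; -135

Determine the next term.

Δ: -15 , -19 , -23 , -27 , -31
Δ²: -4 , -4 , -4 , -4
Second differences constant at -4.
-31 − 4 = -35;  -135 − 35 = -170

-170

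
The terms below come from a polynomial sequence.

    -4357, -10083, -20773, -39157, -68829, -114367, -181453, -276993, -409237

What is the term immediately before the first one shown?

First differences: -5726, -10690, -18384, -29672, -45538, -67086, -95540, -132244
Second differences: -4964, -7694, -11288, -15866, -21548, -28454, -36704
Third differences: -2730, -3594, -4578, -5682, -6906, -8250
Fourth differences: -864, -984, -1104, -1224, -1344
Fifth differences: -120, -120, -120, -120
The fifth differences are constant at -120.
Work back: -864 + 120 = -744;  -2730 + 744 = -1986;  -4964 + 1986 = -2978;  -5726 + 2978 = -2748;  -4357 + 2748 = -1609

-1609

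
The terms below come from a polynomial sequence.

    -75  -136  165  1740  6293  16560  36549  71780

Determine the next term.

129525

Δ: -61  301  1575  4553  10267  19989  35231
Δ²: 362  1274  2978  5714  9722  15242
Δ³: 912  1704  2736  4008  5520
Δ⁴: 792  1032  1272  1512
Δ⁵: 240  240  240
Constant fifth difference = 240, so extend:
1512 + 240 = 1752;  5520 + 1752 = 7272;  15242 + 7272 = 22514;  35231 + 22514 = 57745;  71780 + 57745 = 129525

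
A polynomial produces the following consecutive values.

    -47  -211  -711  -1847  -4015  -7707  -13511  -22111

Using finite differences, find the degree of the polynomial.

D1: -164, -500, -1136, -2168, -3692, -5804, -8600
D2: -336, -636, -1032, -1524, -2112, -2796
D3: -300, -396, -492, -588, -684
D4: -96, -96, -96, -96
The fourth differences are constant, so the polynomial has degree 4.

4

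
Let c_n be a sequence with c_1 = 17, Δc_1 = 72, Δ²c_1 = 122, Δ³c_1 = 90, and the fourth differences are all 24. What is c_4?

Build the table forward from the leading diagonal:
D4: 24  24  24  24
D3: 90  114  138  162
D2: 122  212  326  464
D1: 72  194  406  732
c: 17  89  283  689

689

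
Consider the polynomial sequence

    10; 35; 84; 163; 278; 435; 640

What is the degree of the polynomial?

3

Δ: 25, 49, 79, 115, 157, 205
Δ²: 24, 30, 36, 42, 48
Δ³: 6, 6, 6, 6
The third differences are constant, so the polynomial has degree 3.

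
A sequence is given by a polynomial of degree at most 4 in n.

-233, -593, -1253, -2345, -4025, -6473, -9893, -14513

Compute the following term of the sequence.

-360, -660, -1092, -1680, -2448, -3420, -4620
-300, -432, -588, -768, -972, -1200
-132, -156, -180, -204, -228
-24, -24, -24, -24
Fourth differences constant at -24.
-228 − 24 = -252;  -1200 − 252 = -1452;  -4620 − 1452 = -6072;  -14513 − 6072 = -20585

-20585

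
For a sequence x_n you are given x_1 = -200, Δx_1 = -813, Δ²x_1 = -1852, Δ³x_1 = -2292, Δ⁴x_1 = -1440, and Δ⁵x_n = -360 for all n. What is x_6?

-53265

Build the table forward from the leading diagonal:
D5: -360, -360, -360, -360, -360, -360
D4: -1440, -1800, -2160, -2520, -2880, -3240
D3: -2292, -3732, -5532, -7692, -10212, -13092
D2: -1852, -4144, -7876, -13408, -21100, -31312
D1: -813, -2665, -6809, -14685, -28093, -49193
x: -200, -1013, -3678, -10487, -25172, -53265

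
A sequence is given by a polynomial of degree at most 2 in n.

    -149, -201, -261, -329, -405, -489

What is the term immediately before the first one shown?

-105

Δ: -52  -60  -68  -76  -84
Δ²: -8  -8  -8  -8
The second differences are constant at -8.
Work back: -52 + 8 = -44;  -149 + 44 = -105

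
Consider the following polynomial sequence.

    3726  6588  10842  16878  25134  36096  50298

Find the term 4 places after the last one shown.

151866

First differences: 2862 , 4254 , 6036 , 8256 , 10962 , 14202
Second differences: 1392 , 1782 , 2220 , 2706 , 3240
Third differences: 390 , 438 , 486 , 534
Fourth differences: 48 , 48 , 48
The fourth differences are constant (48).
534 + 48 = 582;  3240 + 582 = 3822;  14202 + 3822 = 18024;  50298 + 18024 = 68322
582 + 48 = 630;  3822 + 630 = 4452;  18024 + 4452 = 22476;  68322 + 22476 = 90798
630 + 48 = 678;  4452 + 678 = 5130;  22476 + 5130 = 27606;  90798 + 27606 = 118404
678 + 48 = 726;  5130 + 726 = 5856;  27606 + 5856 = 33462;  118404 + 33462 = 151866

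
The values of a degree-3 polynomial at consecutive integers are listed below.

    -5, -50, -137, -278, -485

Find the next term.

-770

First differences: -45  -87  -141  -207
Second differences: -42  -54  -66
Third differences: -12  -12
Constant third difference = -12, so extend:
-66 − 12 = -78;  -207 − 78 = -285;  -485 − 285 = -770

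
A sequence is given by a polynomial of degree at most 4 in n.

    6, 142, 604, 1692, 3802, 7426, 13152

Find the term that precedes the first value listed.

D1: 136  462  1088  2110  3624  5726
D2: 326  626  1022  1514  2102
D3: 300  396  492  588
D4: 96  96  96
The fourth differences are constant at 96.
Work back: 300 − 96 = 204;  326 − 204 = 122;  136 − 122 = 14;  6 − 14 = -8

-8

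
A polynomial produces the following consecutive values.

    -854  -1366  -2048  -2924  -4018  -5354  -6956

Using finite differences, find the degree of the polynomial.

3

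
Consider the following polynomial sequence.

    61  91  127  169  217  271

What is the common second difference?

6

D1: 30, 36, 42, 48, 54
D2: 6, 6, 6, 6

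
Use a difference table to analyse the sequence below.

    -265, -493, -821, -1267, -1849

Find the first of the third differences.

Δ: -228, -328, -446, -582
Δ²: -100, -118, -136
Δ³: -18, -18

-18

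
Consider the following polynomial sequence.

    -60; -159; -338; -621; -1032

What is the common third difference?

-24

Δ: -99, -179, -283, -411
Δ²: -80, -104, -128
Δ³: -24, -24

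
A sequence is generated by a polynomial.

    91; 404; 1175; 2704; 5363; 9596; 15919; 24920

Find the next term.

37259

First differences: 313  771  1529  2659  4233  6323  9001
Second differences: 458  758  1130  1574  2090  2678
Third differences: 300  372  444  516  588
Fourth differences: 72  72  72  72
Fourth differences constant at 72.
588 + 72 = 660;  2678 + 660 = 3338;  9001 + 3338 = 12339;  24920 + 12339 = 37259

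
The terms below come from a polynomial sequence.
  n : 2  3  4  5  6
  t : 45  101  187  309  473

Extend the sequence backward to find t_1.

56, 86, 122, 164
30, 36, 42
6, 6
The third differences are constant at 6.
Work back: 30 − 6 = 24;  56 − 24 = 32;  45 − 32 = 13

13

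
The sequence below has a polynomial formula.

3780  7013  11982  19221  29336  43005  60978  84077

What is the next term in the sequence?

D1: 3233 , 4969 , 7239 , 10115 , 13669 , 17973 , 23099
D2: 1736 , 2270 , 2876 , 3554 , 4304 , 5126
D3: 534 , 606 , 678 , 750 , 822
D4: 72 , 72 , 72 , 72
Fourth differences constant at 72.
822 + 72 = 894;  5126 + 894 = 6020;  23099 + 6020 = 29119;  84077 + 29119 = 113196

113196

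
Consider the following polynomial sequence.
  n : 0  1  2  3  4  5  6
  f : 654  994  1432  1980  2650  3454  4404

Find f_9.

First differences: 340, 438, 548, 670, 804, 950
Second differences: 98, 110, 122, 134, 146
Third differences: 12, 12, 12, 12
Third differences constant at 12.
146 + 12 = 158;  950 + 158 = 1108;  4404 + 1108 = 5512
158 + 12 = 170;  1108 + 170 = 1278;  5512 + 1278 = 6790
170 + 12 = 182;  1278 + 182 = 1460;  6790 + 1460 = 8250

8250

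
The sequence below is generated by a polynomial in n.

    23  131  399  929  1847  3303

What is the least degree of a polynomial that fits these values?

D1: 108, 268, 530, 918, 1456
D2: 160, 262, 388, 538
D3: 102, 126, 150
D4: 24, 24
The fourth differences are constant, so the polynomial has degree 4.

4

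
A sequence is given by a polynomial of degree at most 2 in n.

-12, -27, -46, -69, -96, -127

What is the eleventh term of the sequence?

-342

First differences: -15, -19, -23, -27, -31
Second differences: -4, -4, -4, -4
Second differences constant at -4.
-31 − 4 = -35;  -127 − 35 = -162
-35 − 4 = -39;  -162 − 39 = -201
-39 − 4 = -43;  -201 − 43 = -244
-43 − 4 = -47;  -244 − 47 = -291
-47 − 4 = -51;  -291 − 51 = -342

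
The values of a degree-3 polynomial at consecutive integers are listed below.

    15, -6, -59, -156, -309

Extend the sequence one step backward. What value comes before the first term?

D1: -21  -53  -97  -153
D2: -32  -44  -56
D3: -12  -12
The third differences are constant at -12.
Work back: -32 + 12 = -20;  -21 + 20 = -1;  15 + 1 = 16

16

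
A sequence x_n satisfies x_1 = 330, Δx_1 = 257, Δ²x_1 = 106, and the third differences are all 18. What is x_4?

1437

Build the table forward from the leading diagonal:
Δ³: 18  18  18  18
Δ²: 106  124  142  160
Δ: 257  363  487  629
x: 330  587  950  1437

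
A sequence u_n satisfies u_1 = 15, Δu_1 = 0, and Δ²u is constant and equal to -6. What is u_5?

-21

Build the table forward from the leading diagonal:
Second differences: -6  -6  -6  -6  -6
First differences: 0  -6  -12  -18  -24
u: 15  15  9  -3  -21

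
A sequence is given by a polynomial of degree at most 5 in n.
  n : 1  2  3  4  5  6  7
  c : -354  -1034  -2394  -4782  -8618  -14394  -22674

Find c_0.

Δ: -680, -1360, -2388, -3836, -5776, -8280
Δ²: -680, -1028, -1448, -1940, -2504
Δ³: -348, -420, -492, -564
Δ⁴: -72, -72, -72
The fourth differences are constant at -72.
Work back: -348 + 72 = -276;  -680 + 276 = -404;  -680 + 404 = -276;  -354 + 276 = -78

-78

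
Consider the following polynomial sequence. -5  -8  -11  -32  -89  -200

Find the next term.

-383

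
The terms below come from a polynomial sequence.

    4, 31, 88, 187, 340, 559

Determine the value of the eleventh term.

3064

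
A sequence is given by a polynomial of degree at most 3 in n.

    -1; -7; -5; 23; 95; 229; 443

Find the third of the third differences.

D1: -6, 2, 28, 72, 134, 214
D2: 8, 26, 44, 62, 80
D3: 18, 18, 18, 18

18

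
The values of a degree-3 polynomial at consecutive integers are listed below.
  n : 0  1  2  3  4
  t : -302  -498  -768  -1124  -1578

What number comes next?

D1: -196, -270, -356, -454
D2: -74, -86, -98
D3: -12, -12
Third differences constant at -12.
-98 − 12 = -110;  -454 − 110 = -564;  -1578 − 564 = -2142

-2142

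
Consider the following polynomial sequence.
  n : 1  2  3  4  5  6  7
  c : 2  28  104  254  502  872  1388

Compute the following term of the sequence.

2074

First differences: 26, 76, 150, 248, 370, 516
Second differences: 50, 74, 98, 122, 146
Third differences: 24, 24, 24, 24
Constant third difference = 24, so extend:
146 + 24 = 170;  516 + 170 = 686;  1388 + 686 = 2074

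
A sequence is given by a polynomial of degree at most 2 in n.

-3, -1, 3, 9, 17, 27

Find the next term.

39

First differences: 2 , 4 , 6 , 8 , 10
Second differences: 2 , 2 , 2 , 2
The second differences are constant (2).
10 + 2 = 12;  27 + 12 = 39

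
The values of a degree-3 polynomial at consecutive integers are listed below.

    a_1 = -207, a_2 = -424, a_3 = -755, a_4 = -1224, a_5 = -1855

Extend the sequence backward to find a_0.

-80

D1: -217  -331  -469  -631
D2: -114  -138  -162
D3: -24  -24
The third differences are constant at -24.
Work back: -114 + 24 = -90;  -217 + 90 = -127;  -207 + 127 = -80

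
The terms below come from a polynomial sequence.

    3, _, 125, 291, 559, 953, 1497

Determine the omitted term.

37

Using the last 5 terms:
Δ: 166, 268, 394, 544
Δ²: 102, 126, 150
Δ³: 24, 24
Constant third difference = 24.
Extend backward: 102 − 24 = 78;  166 − 78 = 88;  125 − 88 = 37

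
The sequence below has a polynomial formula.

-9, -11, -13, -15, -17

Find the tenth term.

Δ: -2  -2  -2  -2
The first differences are constant (-2).
-17 − 2 = -19
-19 − 2 = -21
-21 − 2 = -23
-23 − 2 = -25
-25 − 2 = -27

-27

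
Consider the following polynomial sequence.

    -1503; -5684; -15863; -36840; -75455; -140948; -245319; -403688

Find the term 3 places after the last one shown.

-1408343

First differences: -4181, -10179, -20977, -38615, -65493, -104371, -158369
Second differences: -5998, -10798, -17638, -26878, -38878, -53998
Third differences: -4800, -6840, -9240, -12000, -15120
Fourth differences: -2040, -2400, -2760, -3120
Fifth differences: -360, -360, -360
The fifth differences are constant (-360).
-3120 − 360 = -3480;  -15120 − 3480 = -18600;  -53998 − 18600 = -72598;  -158369 − 72598 = -230967;  -403688 − 230967 = -634655
-3480 − 360 = -3840;  -18600 − 3840 = -22440;  -72598 − 22440 = -95038;  -230967 − 95038 = -326005;  -634655 − 326005 = -960660
-3840 − 360 = -4200;  -22440 − 4200 = -26640;  -95038 − 26640 = -121678;  -326005 − 121678 = -447683;  -960660 − 447683 = -1408343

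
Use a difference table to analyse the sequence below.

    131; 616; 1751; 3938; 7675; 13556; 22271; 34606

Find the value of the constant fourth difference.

Δ: 485, 1135, 2187, 3737, 5881, 8715, 12335
Δ²: 650, 1052, 1550, 2144, 2834, 3620
Δ³: 402, 498, 594, 690, 786
Δ⁴: 96, 96, 96, 96

96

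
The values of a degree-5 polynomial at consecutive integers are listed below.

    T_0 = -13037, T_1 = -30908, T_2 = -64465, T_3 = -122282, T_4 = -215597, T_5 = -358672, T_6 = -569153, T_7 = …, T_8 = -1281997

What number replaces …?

-868430

Using the first 7 terms:
-17871, -33557, -57817, -93315, -143075, -210481
-15686, -24260, -35498, -49760, -67406
-8574, -11238, -14262, -17646
-2664, -3024, -3384
-360, -360
Constant fifth difference = -360.
Extend forward: -3384 − 360 = -3744;  -17646 − 3744 = -21390;  -67406 − 21390 = -88796;  -210481 − 88796 = -299277;  -569153 − 299277 = -868430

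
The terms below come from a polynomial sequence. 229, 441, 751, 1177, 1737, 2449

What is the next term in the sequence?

212, 310, 426, 560, 712
98, 116, 134, 152
18, 18, 18
Third differences constant at 18.
152 + 18 = 170;  712 + 170 = 882;  2449 + 882 = 3331

3331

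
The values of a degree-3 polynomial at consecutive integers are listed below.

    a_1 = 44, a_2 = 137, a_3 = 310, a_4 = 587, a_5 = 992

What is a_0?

First differences: 93  173  277  405
Second differences: 80  104  128
Third differences: 24  24
The third differences are constant at 24.
Work back: 80 − 24 = 56;  93 − 56 = 37;  44 − 37 = 7

7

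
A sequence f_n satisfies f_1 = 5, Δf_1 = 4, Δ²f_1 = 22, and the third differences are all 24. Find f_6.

Build the table forward from the leading diagonal:
Third differences: 24, 24, 24, 24, 24, 24
Second differences: 22, 46, 70, 94, 118, 142
First differences: 4, 26, 72, 142, 236, 354
f: 5, 9, 35, 107, 249, 485

485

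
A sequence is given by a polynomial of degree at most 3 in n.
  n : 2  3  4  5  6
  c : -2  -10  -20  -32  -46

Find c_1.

4

First differences: -8  -10  -12  -14
Second differences: -2  -2  -2
The second differences are constant at -2.
Work back: -8 + 2 = -6;  -2 + 6 = 4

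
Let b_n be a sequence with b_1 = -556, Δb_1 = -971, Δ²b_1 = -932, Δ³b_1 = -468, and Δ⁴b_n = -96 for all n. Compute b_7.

Build the table forward from the leading diagonal:
D4: -96  -96  -96  -96  -96  -96  -96
D3: -468  -564  -660  -756  -852  -948  -1044
D2: -932  -1400  -1964  -2624  -3380  -4232  -5180
D1: -971  -1903  -3303  -5267  -7891  -11271  -15503
b: -556  -1527  -3430  -6733  -12000  -19891  -31162

-31162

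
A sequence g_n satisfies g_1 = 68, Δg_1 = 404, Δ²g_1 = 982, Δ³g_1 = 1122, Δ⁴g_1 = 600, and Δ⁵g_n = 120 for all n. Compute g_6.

26248

Build the table forward from the leading diagonal:
D5: 120, 120, 120, 120, 120, 120
D4: 600, 720, 840, 960, 1080, 1200
D3: 1122, 1722, 2442, 3282, 4242, 5322
D2: 982, 2104, 3826, 6268, 9550, 13792
D1: 404, 1386, 3490, 7316, 13584, 23134
g: 68, 472, 1858, 5348, 12664, 26248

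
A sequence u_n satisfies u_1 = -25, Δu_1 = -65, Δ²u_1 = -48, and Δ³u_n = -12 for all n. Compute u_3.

Build the table forward from the leading diagonal:
Third differences: -12, -12, -12
Second differences: -48, -60, -72
First differences: -65, -113, -173
u: -25, -90, -203

-203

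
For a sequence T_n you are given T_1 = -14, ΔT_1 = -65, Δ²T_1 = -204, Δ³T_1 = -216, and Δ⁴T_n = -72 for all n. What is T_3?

-348

Build the table forward from the leading diagonal:
D4: -72  -72  -72
D3: -216  -288  -360
D2: -204  -420  -708
D1: -65  -269  -689
T: -14  -79  -348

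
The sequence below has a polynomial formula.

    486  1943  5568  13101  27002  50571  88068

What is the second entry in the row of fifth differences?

D1: 1457, 3625, 7533, 13901, 23569, 37497
D2: 2168, 3908, 6368, 9668, 13928
D3: 1740, 2460, 3300, 4260
D4: 720, 840, 960
D5: 120, 120

120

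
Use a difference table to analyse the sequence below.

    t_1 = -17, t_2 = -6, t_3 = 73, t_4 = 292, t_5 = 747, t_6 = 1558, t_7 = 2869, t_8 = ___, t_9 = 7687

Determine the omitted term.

4848

Using the first 7 terms:
D1: 11, 79, 219, 455, 811, 1311
D2: 68, 140, 236, 356, 500
D3: 72, 96, 120, 144
D4: 24, 24, 24
Constant fourth difference = 24.
Extend forward: 144 + 24 = 168;  500 + 168 = 668;  1311 + 668 = 1979;  2869 + 1979 = 4848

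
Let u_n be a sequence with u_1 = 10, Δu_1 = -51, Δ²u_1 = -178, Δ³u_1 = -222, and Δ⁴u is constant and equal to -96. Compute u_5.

Build the table forward from the leading diagonal:
Δ⁴: -96, -96, -96, -96, -96
Δ³: -222, -318, -414, -510, -606
Δ²: -178, -400, -718, -1132, -1642
Δ: -51, -229, -629, -1347, -2479
u: 10, -41, -270, -899, -2246

-2246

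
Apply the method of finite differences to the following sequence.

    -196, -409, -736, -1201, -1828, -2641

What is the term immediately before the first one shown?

First differences: -213, -327, -465, -627, -813
Second differences: -114, -138, -162, -186
Third differences: -24, -24, -24
The third differences are constant at -24.
Work back: -114 + 24 = -90;  -213 + 90 = -123;  -196 + 123 = -73

-73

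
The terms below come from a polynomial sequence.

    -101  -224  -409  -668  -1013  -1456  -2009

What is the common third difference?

-12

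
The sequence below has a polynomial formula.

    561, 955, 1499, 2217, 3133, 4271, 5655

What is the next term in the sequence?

7309

First differences: 394  544  718  916  1138  1384
Second differences: 150  174  198  222  246
Third differences: 24  24  24  24
Third differences constant at 24.
246 + 24 = 270;  1384 + 270 = 1654;  5655 + 1654 = 7309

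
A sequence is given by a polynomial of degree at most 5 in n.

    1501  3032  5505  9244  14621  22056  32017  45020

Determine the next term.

D1: 1531, 2473, 3739, 5377, 7435, 9961, 13003
D2: 942, 1266, 1638, 2058, 2526, 3042
D3: 324, 372, 420, 468, 516
D4: 48, 48, 48, 48
Fourth differences constant at 48.
516 + 48 = 564;  3042 + 564 = 3606;  13003 + 3606 = 16609;  45020 + 16609 = 61629

61629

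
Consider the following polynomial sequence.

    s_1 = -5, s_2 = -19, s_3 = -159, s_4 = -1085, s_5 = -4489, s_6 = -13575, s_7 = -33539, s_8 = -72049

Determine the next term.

-139725

D1: -14  -140  -926  -3404  -9086  -19964  -38510
D2: -126  -786  -2478  -5682  -10878  -18546
D3: -660  -1692  -3204  -5196  -7668
D4: -1032  -1512  -1992  -2472
D5: -480  -480  -480
The fifth differences are constant (-480).
-2472 − 480 = -2952;  -7668 − 2952 = -10620;  -18546 − 10620 = -29166;  -38510 − 29166 = -67676;  -72049 − 67676 = -139725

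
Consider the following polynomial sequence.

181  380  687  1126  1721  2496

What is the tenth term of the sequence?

7876

Δ: 199, 307, 439, 595, 775
Δ²: 108, 132, 156, 180
Δ³: 24, 24, 24
Constant third difference = 24, so extend:
180 + 24 = 204;  775 + 204 = 979;  2496 + 979 = 3475
204 + 24 = 228;  979 + 228 = 1207;  3475 + 1207 = 4682
228 + 24 = 252;  1207 + 252 = 1459;  4682 + 1459 = 6141
252 + 24 = 276;  1459 + 276 = 1735;  6141 + 1735 = 7876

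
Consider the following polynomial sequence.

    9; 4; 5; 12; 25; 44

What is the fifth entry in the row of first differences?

D1: -5, 1, 7, 13, 19
D2: 6, 6, 6, 6

19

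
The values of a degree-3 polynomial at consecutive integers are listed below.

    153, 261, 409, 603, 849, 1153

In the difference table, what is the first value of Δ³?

6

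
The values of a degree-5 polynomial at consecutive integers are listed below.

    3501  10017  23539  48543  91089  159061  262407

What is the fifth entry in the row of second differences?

Δ: 6516, 13522, 25004, 42546, 67972, 103346
Δ²: 7006, 11482, 17542, 25426, 35374
Δ³: 4476, 6060, 7884, 9948
Δ⁴: 1584, 1824, 2064
Δ⁵: 240, 240

35374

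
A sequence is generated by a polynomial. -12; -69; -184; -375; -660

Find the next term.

-1057

First differences: -57, -115, -191, -285
Second differences: -58, -76, -94
Third differences: -18, -18
Constant third difference = -18, so extend:
-94 − 18 = -112;  -285 − 112 = -397;  -660 − 397 = -1057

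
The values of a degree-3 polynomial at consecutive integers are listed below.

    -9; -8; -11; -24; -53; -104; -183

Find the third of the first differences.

D1: 1, -3, -13, -29, -51, -79
D2: -4, -10, -16, -22, -28
D3: -6, -6, -6, -6

-13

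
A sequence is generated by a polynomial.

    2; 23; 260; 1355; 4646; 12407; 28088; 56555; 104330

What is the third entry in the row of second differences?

2196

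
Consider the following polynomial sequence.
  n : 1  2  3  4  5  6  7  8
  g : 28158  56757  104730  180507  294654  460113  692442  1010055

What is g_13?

D1: 28599, 47973, 75777, 114147, 165459, 232329, 317613
D2: 19374, 27804, 38370, 51312, 66870, 85284
D3: 8430, 10566, 12942, 15558, 18414
D4: 2136, 2376, 2616, 2856
D5: 240, 240, 240
Fifth differences constant at 240.
2856 + 240 = 3096;  18414 + 3096 = 21510;  85284 + 21510 = 106794;  317613 + 106794 = 424407;  1010055 + 424407 = 1434462
3096 + 240 = 3336;  21510 + 3336 = 24846;  106794 + 24846 = 131640;  424407 + 131640 = 556047;  1434462 + 556047 = 1990509
3336 + 240 = 3576;  24846 + 3576 = 28422;  131640 + 28422 = 160062;  556047 + 160062 = 716109;  1990509 + 716109 = 2706618
3576 + 240 = 3816;  28422 + 3816 = 32238;  160062 + 32238 = 192300;  716109 + 192300 = 908409;  2706618 + 908409 = 3615027
3816 + 240 = 4056;  32238 + 4056 = 36294;  192300 + 36294 = 228594;  908409 + 228594 = 1137003;  3615027 + 1137003 = 4752030

4752030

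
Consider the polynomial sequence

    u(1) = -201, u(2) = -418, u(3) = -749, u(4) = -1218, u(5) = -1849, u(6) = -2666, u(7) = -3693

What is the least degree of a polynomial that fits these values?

3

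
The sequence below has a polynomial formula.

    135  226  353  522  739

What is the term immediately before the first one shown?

74

D1: 91  127  169  217
D2: 36  42  48
D3: 6  6
The third differences are constant at 6.
Work back: 36 − 6 = 30;  91 − 30 = 61;  135 − 61 = 74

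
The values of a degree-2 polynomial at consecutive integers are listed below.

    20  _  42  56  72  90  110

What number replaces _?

Using the last 5 terms:
Δ: 14, 16, 18, 20
Δ²: 2, 2, 2
Constant second difference = 2.
Extend backward: 14 − 2 = 12;  42 − 12 = 30

30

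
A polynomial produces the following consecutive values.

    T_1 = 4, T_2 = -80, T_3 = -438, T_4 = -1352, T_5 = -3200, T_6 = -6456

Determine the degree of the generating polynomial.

4

D1: -84, -358, -914, -1848, -3256
D2: -274, -556, -934, -1408
D3: -282, -378, -474
D4: -96, -96
The fourth differences are constant, so the polynomial has degree 4.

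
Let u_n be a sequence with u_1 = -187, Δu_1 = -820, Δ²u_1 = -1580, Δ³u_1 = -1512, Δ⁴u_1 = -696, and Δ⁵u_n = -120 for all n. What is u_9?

Build the table forward from the leading diagonal:
D5: -120, -120, -120, -120, -120, -120, -120, -120, -120
D4: -696, -816, -936, -1056, -1176, -1296, -1416, -1536, -1656
D3: -1512, -2208, -3024, -3960, -5016, -6192, -7488, -8904, -10440
D2: -1580, -3092, -5300, -8324, -12284, -17300, -23492, -30980, -39884
D1: -820, -2400, -5492, -10792, -19116, -31400, -48700, -72192, -103172
u: -187, -1007, -3407, -8899, -19691, -38807, -70207, -118907, -191099

-191099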